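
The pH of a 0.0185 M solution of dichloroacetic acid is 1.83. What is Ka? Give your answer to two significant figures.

[H+] = 10^(-1.83) = 1.48 × 10^-2 M
At equilibrium [HA] = 0.0185 − 1.48 × 10^-2 = 3.70 × 10^-3 M
Ka = [H+][A-]/[HA] = (1.48 × 10^-2)² / 3.70 × 10^-3 = 5.9 × 10^-2

Ka = 5.9 × 10^-2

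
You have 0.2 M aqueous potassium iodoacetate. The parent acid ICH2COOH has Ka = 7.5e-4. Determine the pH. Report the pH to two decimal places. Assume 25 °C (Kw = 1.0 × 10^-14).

ICH2COO- is the conjugate base of the weak acid ICH2COOH.
Kb = Kw/Ka = 1.0×10^-14 / 7.5 × 10^-4 = 1.33 × 10^-11
Let x = [OH-] at equilibrium. Kb = x²/(0.2 − x).
Since Kb ≪ C₀, x ≈ √(Kb·C₀) = 1.63 × 10^-6 M.
pOH = 5.79, so pH = 14.00 − pOH = 8.21

pH = 8.21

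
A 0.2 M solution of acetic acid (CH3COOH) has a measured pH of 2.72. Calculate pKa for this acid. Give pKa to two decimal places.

[H+] = 10^(-2.72) = 1.91 × 10^-3 M
At equilibrium [HA] = 0.2 − 1.91 × 10^-3 = 1.98 × 10^-1 M
Ka = [H+][A-]/[HA] = (1.91 × 10^-3)² / 1.98 × 10^-1 = 1.84 × 10^-5
pKa = -log(1.84 × 10^-5) = 4.74

pKa = 4.74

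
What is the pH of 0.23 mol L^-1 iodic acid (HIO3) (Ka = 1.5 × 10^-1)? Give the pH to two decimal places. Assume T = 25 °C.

HIO3 ⇌ IO3- + H+
From the ICE table, Ka = x²/(0.23 − x) = 1.5 × 10^-1.
The 5% rule fails; solving x² + Ka·x − Ka·C₀ = 0 exactly:
x = [−0.15 + √(0.15² + 0.138)]/2 = 1.25 × 10^-1 M
pH = −log(1.25 × 10^-1) = 0.90

pH = 0.90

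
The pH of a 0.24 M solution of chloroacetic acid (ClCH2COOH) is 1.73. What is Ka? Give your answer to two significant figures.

[H+] = 10^(-1.73) = 1.86 × 10^-2 M
At equilibrium [HA] = 0.24 − 1.86 × 10^-2 = 2.21 × 10^-1 M
Ka = [H+][A-]/[HA] = (1.86 × 10^-2)² / 2.21 × 10^-1 = 1.6 × 10^-3

Ka = 1.6 × 10^-3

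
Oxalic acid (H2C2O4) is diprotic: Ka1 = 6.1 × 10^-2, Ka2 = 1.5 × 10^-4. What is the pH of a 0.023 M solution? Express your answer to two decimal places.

Since Ka1 ≫ Ka2, the first ionization dominates [H+].
Ka1 = x²/(0.023 − x) = 6.1 × 10^-2
Solving the quadratic: x = (−Ka1 + √(Ka1² + 4·Ka1·C₀))/2 = 1.78 × 10^-2 M
pH = −log(1.78 × 10^-2) = 1.75

pH = 1.75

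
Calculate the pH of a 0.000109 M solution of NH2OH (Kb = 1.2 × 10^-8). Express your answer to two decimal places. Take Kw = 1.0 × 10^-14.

pH = 8.06

NH2OH + H2O ⇌ NH3OH+ + OH-
Kb = [OH-]²/(0.000109 − [OH-]) = 1.2 × 10^-8
Neglecting [OH-] in the denominator: [OH-] = √(1.2 × 10^-8 × 0.000109) = 1.14 × 10^-6 M
Check: 1% ionized — well under 5%, approximation valid.
pOH = 5.94, so pH = 14.00 − pOH = 8.06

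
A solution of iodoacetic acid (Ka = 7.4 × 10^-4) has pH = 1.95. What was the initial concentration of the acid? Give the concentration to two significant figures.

C₀ = 1.8 × 10^-1 M

[H+] = 10^(-1.95) = 1.12 × 10^-2 M = x
Ka = x²/(C₀ − x) ⇒ C₀ = x + x²/Ka
C₀ = 1.12 × 10^-2 + (1.12 × 10^-2)²/(7.4 × 10^-4) = 1.81 × 10^-1 M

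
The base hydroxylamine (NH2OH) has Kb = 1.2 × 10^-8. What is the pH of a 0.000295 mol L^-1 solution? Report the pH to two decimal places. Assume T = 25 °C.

NH2OH + H2O ⇌ NH3OH+ + OH-
Kb = x²/(0.000295 − x) = 1.2 × 10^-8
Since Kb ≪ C₀, x ≈ √(Kb·C₀) = 1.88 × 10^-6 M.
(x/C₀ = 0.64% < 5%, so the approximation holds.)
pOH = 5.73, so pH = 14.00 − pOH = 8.27

pH = 8.27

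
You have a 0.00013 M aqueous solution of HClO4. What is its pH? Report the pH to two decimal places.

pH = 3.89

HClO4 is a strong acid and dissociates completely, so [H+] = 0.00013 M.
pH = -log(0.00013) = 3.89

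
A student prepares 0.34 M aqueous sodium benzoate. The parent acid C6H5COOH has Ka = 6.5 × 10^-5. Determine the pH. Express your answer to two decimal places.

pH = 8.86

C6H5COO- is the conjugate base of the weak acid C6H5COOH.
Kb = Kw/Ka = 1.0×10^-14 / 6.5 × 10^-5 = 1.54 × 10^-10
Kb = x²/(0.34 − x) = 1.54 × 10^-10
Since Kb ≪ C₀, x ≈ √(Kb·C₀) = 7.24 × 10^-6 M.
(x/C₀ = 0.0021% < 5%, so the approximation holds.)
pOH = 5.14, so pH = 14.00 − pOH = 8.86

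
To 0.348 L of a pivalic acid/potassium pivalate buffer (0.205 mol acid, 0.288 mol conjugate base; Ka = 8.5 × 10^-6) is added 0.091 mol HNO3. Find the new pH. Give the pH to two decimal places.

pH = 4.89

Added H+ converts (CH3)3CCOO- to (CH3)3CCOOH: (CH3)3CCOOH → 0.296 mol, (CH3)3CCOO- → 0.197 mol.
pKa = −log(8.5 × 10^-6) = 5.071
pH = pKa + log([A⁻]/[HA]) = 5.071 + log(0.197/0.296) = 5.071 -0.177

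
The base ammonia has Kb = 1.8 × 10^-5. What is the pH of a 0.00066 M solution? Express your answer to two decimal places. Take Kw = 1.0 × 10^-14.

pH = 10.00

NH3 + H2O ⇌ NH4+ + OH-
From the ICE table, Kb = x²/(0.00066 − x) = 1.8 × 10^-5.
Here C₀/Kb ≈ 36.7, so the small-x approximation fails. Use the quadratic:
x = [−1.8e-05 + √(1.8e-05² + 4.75e-08)]/2 = 1.00 × 10^-4 M
pOH = 4.00, so pH = 14.00 − pOH = 10.00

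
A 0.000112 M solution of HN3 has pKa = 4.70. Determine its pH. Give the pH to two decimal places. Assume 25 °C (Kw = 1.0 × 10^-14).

HN3 ⇌ N3- + H+
Ka = 10^(−4.70) = 2.00 × 10^-5
From the ICE table, Ka = [H+]²/(0.000112 − [H+]) = 2.00 × 10^-5.
[H+] is not negligible relative to C₀; solve [H+]² + 2e-05·[H+] − 2.24e-09 = 0.
[H+] = (−Ka + √(Ka² + 4·Ka·C₀))/2 = 3.84 × 10^-5 M
pH = −log(3.84 × 10^-5) = 4.42

pH = 4.42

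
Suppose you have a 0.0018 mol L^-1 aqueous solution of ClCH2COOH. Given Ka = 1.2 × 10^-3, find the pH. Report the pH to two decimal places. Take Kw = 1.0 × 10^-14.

ClCH2COOH ⇌ ClCH2COO- + H+
Ka = [H+]²/(0.0018 − [H+]) = 1.2 × 10^-3
The 5% rule fails; solving [H+]² + Ka·[H+] − Ka·C₀ = 0 exactly:
[H+] = [−0.0012 + √(0.0012² + 8.64e-06)]/2 = 9.87 × 10^-4 M
pH = −log(9.87 × 10^-4) = 3.01

pH = 3.01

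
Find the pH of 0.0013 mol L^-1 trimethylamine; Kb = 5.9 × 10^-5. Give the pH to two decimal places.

pH = 10.40

(CH3)3N + H2O ⇌ (CH3)3NH+ + OH-
Kb = [OH-]²/(0.0013 − [OH-]) = 5.9 × 10^-5
[OH-] is not negligible relative to C₀; solve [OH-]² + 5.9e-05·[OH-] − 7.67e-08 = 0.
[OH-] = (−Kb + √(Kb² + 4·Kb·C₀))/2 = 2.49 × 10^-4 M
pOH = −log(2.49 × 10^-4) = 3.60; pH = 14.00 − 3.60 = 10.40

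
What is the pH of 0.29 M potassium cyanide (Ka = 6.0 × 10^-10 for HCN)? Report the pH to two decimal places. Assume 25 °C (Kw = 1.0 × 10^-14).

CN- is the conjugate base of the weak acid HCN.
Kb = Kw/Ka = 1.0×10^-14 / 6.0 × 10^-10 = 1.67 × 10^-5
From the ICE table, Kb = [OH-]²/(0.29 − [OH-]) = 1.67 × 10^-5.
Assume [OH-] ≪ 0.29: [OH-] ≈ √(1.67 × 10^-5 × 0.29) = 2.20 × 10^-3 M
Check: 0.76% ionized — well under 5%, approximation valid.
pOH = −log(2.20 × 10^-3) = 2.66; pH = 14.00 − 2.66 = 11.34

pH = 11.34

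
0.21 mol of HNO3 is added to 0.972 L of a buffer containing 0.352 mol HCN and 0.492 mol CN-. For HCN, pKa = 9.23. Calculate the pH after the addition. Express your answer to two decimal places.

Added H+ converts CN- to HCN: HCN → 0.562 mol, CN- → 0.282 mol.
Henderson–Hasselbalch with mole ratio 0.282/0.562: pH = 9.23 + (-0.299)

pH = 8.93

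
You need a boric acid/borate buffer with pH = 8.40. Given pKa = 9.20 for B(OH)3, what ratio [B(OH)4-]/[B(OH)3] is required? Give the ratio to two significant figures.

pH = pKa + log(r) ⇒ log(r) = 8.40 − 9.20 = -0.80
r = [B(OH)4-]/[B(OH)3] = 10^(-0.80) = 0.158

ratio = 0.16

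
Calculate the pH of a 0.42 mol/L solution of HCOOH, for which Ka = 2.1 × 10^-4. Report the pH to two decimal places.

pH = 2.03

HCOOH ⇌ HCOO- + H+
From the ICE table, Ka = [H+]²/(0.42 − [H+]) = 2.1 × 10^-4.
Since Ka ≪ C₀, [H+] ≈ √(Ka·C₀) = 9.39 × 10^-3 M.
([H+]/C₀ = 2.2% < 5%, so the approximation holds.)
pH = −log(9.39 × 10^-3) = 2.03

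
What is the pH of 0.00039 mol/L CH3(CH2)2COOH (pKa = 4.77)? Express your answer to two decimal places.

pH = 4.13

CH3(CH2)2COOH ⇌ CH3(CH2)2COO- + H+
Ka = 10^(−4.77) = 1.70 × 10^-5
From the ICE table, Ka = [H+]²/(0.00039 − [H+]) = 1.70 × 10^-5.
The 5% rule fails; solving [H+]² + Ka·[H+] − Ka·C₀ = 0 exactly:
[H+] = [−1.7e-05 + √(1.7e-05² + 2.65e-08)]/2 = 7.34 × 10^-5 M
pH = −log(7.34 × 10^-5) = 4.13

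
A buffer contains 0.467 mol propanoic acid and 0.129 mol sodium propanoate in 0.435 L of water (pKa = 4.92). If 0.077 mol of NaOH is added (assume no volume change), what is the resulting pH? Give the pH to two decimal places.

OH- converts CH3CH2COOH to CH3CH2COO-: CH3CH2COOH → 0.39 mol, CH3CH2COO- → 0.206 mol.
pH = pKa + log(n_CH3CH2COO-/n_CH3CH2COOH) = 4.92 + log(0.206/0.39) = 4.92 + (-0.277)

pH = 4.64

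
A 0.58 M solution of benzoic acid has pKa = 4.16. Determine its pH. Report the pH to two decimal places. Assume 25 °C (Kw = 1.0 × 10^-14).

pH = 2.20

C6H5COOH ⇌ C6H5COO- + H+
Ka = 10^(−4.16) = 6.92 × 10^-5
Let x = [H+] at equilibrium. Ka = x²/(0.58 − x).
Since Ka ≪ C₀, x ≈ √(Ka·C₀) = 6.34 × 10^-3 M.
Check: 1.1% ionized — well under 5%, approximation valid.
pH = −log[H+] = −log(6.34 × 10^-3) = 2.20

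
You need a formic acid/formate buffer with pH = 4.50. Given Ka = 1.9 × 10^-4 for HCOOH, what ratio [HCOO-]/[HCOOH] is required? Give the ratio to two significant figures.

pKa = -log(1.9 × 10^-4) = 3.721
pH = pKa + log(r) ⇒ log(r) = 4.50 − 3.721 = +0.779
r = [HCOO-]/[HCOOH] = 10^(+0.779) = 6.01

ratio = 6.0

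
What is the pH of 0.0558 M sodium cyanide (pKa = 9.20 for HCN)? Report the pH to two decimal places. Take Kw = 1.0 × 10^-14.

pH = 10.97

CN- is the conjugate base of the weak acid HCN.
Ka = 10^(−9.20) = 6.31 × 10^-10
Kb = Kw/Ka = 1.0×10^-14 / 6.31 × 10^-10 = 1.58 × 10^-5
Kb = x²/(0.0558 − x) = 1.58 × 10^-5
Since Kb ≪ C₀, x ≈ √(Kb·C₀) = 9.39 × 10^-4 M.
pOH = 3.03, so pH = 14.00 − pOH = 10.97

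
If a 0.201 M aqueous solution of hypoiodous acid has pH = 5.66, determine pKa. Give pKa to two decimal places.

[H+] = 10^(-5.66) = 2.19 × 10^-6 M
At equilibrium [HA] = 0.201 − 2.19 × 10^-6 = 2.01 × 10^-1 M
Ka = [H+][A-]/[HA] = (2.19 × 10^-6)² / 2.01 × 10^-1 = 2.39 × 10^-11
pKa = -log(2.39 × 10^-11) = 10.62

pKa = 10.62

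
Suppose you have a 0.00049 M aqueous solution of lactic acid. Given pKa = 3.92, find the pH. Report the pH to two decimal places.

CH3CH(OH)COOH ⇌ CH3CH(OH)COO- + H+
Ka = 10^(−3.92) = 1.20 × 10^-4
Ka = [H+]²/(0.00049 − [H+]) = 1.20 × 10^-4
The 5% rule fails; solving [H+]² + Ka·[H+] − Ka·C₀ = 0 exactly:
[H+] = [−0.00012 + √(0.00012² + 2.35e-07)]/2 = 1.90 × 10^-4 M
pH = −log(1.90 × 10^-4) = 3.72

pH = 3.72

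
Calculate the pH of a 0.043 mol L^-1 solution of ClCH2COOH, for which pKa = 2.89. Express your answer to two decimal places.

pH = 2.17

ClCH2COOH ⇌ ClCH2COO- + H+
Ka = 10^(−2.89) = 1.29 × 10^-3
Let x = [H+] at equilibrium. Ka = x²/(0.043 − x).
The 5% rule fails; solving x² + Ka·x − Ka·C₀ = 0 exactly:
x = [−0.00129 + √(0.00129² + 0.000222)]/2 = 6.83 × 10^-3 M
pH = −log(6.83 × 10^-3) = 2.17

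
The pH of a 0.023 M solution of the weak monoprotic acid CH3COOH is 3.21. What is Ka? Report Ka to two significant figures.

Ka = 1.7 × 10^-5

[H+] = 10^(-3.21) = 6.17 × 10^-4 M
At equilibrium [HA] = 0.023 − 6.17 × 10^-4 = 2.24 × 10^-2 M
Ka = [H+][A-]/[HA] = (6.17 × 10^-4)² / 2.24 × 10^-2 = 1.7 × 10^-5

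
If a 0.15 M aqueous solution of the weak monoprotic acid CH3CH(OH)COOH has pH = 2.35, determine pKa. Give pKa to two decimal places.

[H+] = 10^(-2.35) = 4.47 × 10^-3 M
At equilibrium [HA] = 0.15 − 4.47 × 10^-3 = 1.46 × 10^-1 M
Ka = [H+][A-]/[HA] = (4.47 × 10^-3)² / 1.46 × 10^-1 = 1.37 × 10^-4
pKa = -log(1.37 × 10^-4) = 3.86

pKa = 3.86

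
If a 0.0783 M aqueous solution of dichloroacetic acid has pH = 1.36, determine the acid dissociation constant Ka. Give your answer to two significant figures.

[H+] = 10^(-1.36) = 4.37 × 10^-2 M
At equilibrium [HA] = 0.0783 − 4.37 × 10^-2 = 3.46 × 10^-2 M
Ka = [H+][A-]/[HA] = (4.37 × 10^-2)² / 3.46 × 10^-2 = 5.5 × 10^-2

Ka = 5.5 × 10^-2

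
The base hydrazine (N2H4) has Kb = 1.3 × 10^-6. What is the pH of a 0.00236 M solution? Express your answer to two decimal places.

N2H4 + H2O ⇌ N2H5+ + OH-
From the ICE table, Kb = x²/(0.00236 − x) = 1.3 × 10^-6.
Since Kb ≪ C₀, x ≈ √(Kb·C₀) = 5.54 × 10^-5 M.
pOH = −log(5.54 × 10^-5) = 4.26; pH = 14.00 − 4.26 = 9.74

pH = 9.74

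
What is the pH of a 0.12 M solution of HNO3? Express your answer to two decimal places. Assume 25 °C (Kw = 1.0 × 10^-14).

pH = 0.92

HNO3 is a strong acid and dissociates completely, so [H+] = 0.12 M.
pH = -log(0.12) = 0.92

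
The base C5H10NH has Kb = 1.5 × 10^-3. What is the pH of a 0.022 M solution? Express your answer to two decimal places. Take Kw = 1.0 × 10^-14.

pH = 11.70

C5H10NH + H2O ⇌ C5H10NH2+ + OH-
Let x = [OH-] at equilibrium. Kb = x²/(0.022 − x).
Here C₀/Kb ≈ 14.7, so the small-x approximation fails. Use the quadratic:
x = [−0.0015 + √(0.0015² + 0.000132)]/2 = 5.04 × 10^-3 M
pOH = 2.30, so pH = 14.00 − pOH = 11.70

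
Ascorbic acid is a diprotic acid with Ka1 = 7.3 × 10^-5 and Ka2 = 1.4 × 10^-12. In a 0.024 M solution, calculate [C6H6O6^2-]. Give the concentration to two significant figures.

1.4 × 10^-12 M

First ionization gives [H+] ≈ [HC6H6O6-] = 1.29 × 10^-3 M.
Second step: Ka2 = [H+][C6H6O6^2-]/[HC6H6O6-] ≈ [C6H6O6^2-] (since [H+] ≈ [HC6H6O6-]).
So [C6H6O6^2-] ≈ Ka2.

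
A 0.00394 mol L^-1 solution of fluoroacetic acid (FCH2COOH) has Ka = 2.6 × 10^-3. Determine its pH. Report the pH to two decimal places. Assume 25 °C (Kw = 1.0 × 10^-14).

pH = 2.67

FCH2COOH ⇌ FCH2COO- + H+
Ka = [H+]²/(0.00394 − [H+]) = 2.6 × 10^-3
Here C₀/Ka ≈ 1.52, so the small-[H+] approximation fails. Use the quadratic:
[H+] = [−0.0026 + √(0.0026² + 4.1e-05)]/2 = 2.15 × 10^-3 M
pH = −log(2.15 × 10^-3) = 2.67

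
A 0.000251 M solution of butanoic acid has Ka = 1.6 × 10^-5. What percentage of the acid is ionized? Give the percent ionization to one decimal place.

22.3%

CH3(CH2)2COOH ⇌ CH3(CH2)2COO- + H+; let x = [H+] at equilibrium.
Ka = x²/(C₀ − x); solving the quadratic gives x = 5.59 × 10^-5 M.
% ionization = x/C₀ × 100% = 5.59 × 10^-5/0.000251 × 100% = 22.3%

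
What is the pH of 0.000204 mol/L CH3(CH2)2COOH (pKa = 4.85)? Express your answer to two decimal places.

pH = 4.33

CH3(CH2)2COOH ⇌ CH3(CH2)2COO- + H+
Ka = 10^(−4.85) = 1.41 × 10^-5
Ka = [H+]²/(0.000204 − [H+]) = 1.41 × 10^-5
Here C₀/Ka ≈ 14.5, so the small-[H+] approximation fails. Use the quadratic:
[H+] = [−1.41e-05 + √(1.41e-05² + 1.15e-08)]/2 = 4.70 × 10^-5 M
pH = −log(4.70 × 10^-5) = 4.33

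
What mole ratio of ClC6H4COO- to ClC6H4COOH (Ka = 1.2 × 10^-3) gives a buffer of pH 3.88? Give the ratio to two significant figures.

pKa = -log(1.2 × 10^-3) = 2.921
pH = pKa + log(r) ⇒ log(r) = 3.88 − 2.921 = +0.959
r = [ClC6H4COO-]/[ClC6H4COOH] = 10^(+0.959) = 9.1

ratio = 9.1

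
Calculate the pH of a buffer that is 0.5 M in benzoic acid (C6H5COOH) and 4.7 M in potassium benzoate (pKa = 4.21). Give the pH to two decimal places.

Henderson–Hasselbalch: pH = pKa + log([C6H5COO-]/[C6H5COOH]) = 4.21 + log(4.7/0.5)
pH = 4.21 + (+0.973) = 5.18

pH = 5.18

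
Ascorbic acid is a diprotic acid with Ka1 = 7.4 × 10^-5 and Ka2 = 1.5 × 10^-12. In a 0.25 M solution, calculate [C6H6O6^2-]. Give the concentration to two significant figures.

First ionization gives [H+] ≈ [HC6H6O6-] = 4.30 × 10^-3 M.
Second step: Ka2 = [H+][C6H6O6^2-]/[HC6H6O6-] ≈ [C6H6O6^2-] (since [H+] ≈ [HC6H6O6-]).
So [C6H6O6^2-] ≈ Ka2.

1.5 × 10^-12 M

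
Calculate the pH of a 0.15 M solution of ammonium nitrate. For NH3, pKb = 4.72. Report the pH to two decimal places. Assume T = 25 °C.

pH = 5.05

NH4+ is the conjugate acid of the weak base NH3.
Kb = 10^(−4.72) = 1.91 × 10^-5
Ka = Kw/Kb = 1.0×10^-14 / 1.91 × 10^-5 = 5.24 × 10^-10
From the ICE table, Ka = x²/(0.15 − x) = 5.24 × 10^-10.
Since Ka ≪ C₀, x ≈ √(Ka·C₀) = 8.87 × 10^-6 M.
pH = −log(8.87 × 10^-6) = 5.05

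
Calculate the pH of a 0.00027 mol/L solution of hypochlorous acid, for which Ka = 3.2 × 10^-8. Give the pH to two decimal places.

HOCl ⇌ OCl- + H+
From the ICE table, Ka = [H+]²/(0.00027 − [H+]) = 3.2 × 10^-8.
Assume [H+] ≪ 0.00027: [H+] ≈ √(3.2 × 10^-8 × 0.00027) = 2.94 × 10^-6 M
Check: 1.1% ionized — well under 5%, approximation valid.
pH = −log[H+] = −log(2.94 × 10^-6) = 5.53

pH = 5.53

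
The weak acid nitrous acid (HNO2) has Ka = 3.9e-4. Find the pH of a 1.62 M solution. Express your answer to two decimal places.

HNO2 ⇌ NO2- + H+
Ka = x²/(1.62 − x) = 3.9 × 10^-4
Since Ka ≪ C₀, x ≈ √(Ka·C₀) = 2.51 × 10^-2 M.
pH = −log(2.51 × 10^-2) = 1.60

pH = 1.60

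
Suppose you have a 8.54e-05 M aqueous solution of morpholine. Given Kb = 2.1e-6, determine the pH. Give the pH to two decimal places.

pH = 9.09

C4H8ONH + H2O ⇌ C4H8ONH2+ + OH-
From the ICE table, Kb = x²/(8.54e-05 − x) = 2.1 × 10^-6.
The 5% rule fails; solving x² + Kb·x − Kb·C₀ = 0 exactly:
x = (−Kb + √(Kb² + 4·Kb·C₀))/2 = 1.24 × 10^-5 M
pOH = −log(1.24 × 10^-5) = 4.91; pH = 14.00 − 4.91 = 9.09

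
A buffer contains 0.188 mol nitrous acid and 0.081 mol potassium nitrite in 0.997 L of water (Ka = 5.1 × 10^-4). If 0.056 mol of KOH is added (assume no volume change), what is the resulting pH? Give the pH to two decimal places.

OH- converts HNO2 to NO2-: HNO2 → 0.132 mol, NO2- → 0.137 mol.
pKa = −log(5.1 × 10^-4) = 3.292
pH = pKa + log(n_NO2-/n_HNO2) = 3.292 + log(0.137/0.132) = 3.292 + (+0.016)

pH = 3.31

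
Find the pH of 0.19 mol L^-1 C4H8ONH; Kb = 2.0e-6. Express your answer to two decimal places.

pH = 10.79

C4H8ONH + H2O ⇌ C4H8ONH2+ + OH-
From the ICE table, Kb = x²/(0.19 − x) = 2.0 × 10^-6.
Since Kb ≪ C₀, x ≈ √(Kb·C₀) = 6.16 × 10^-4 M.
Check: 0.32% ionized — well under 5%, approximation valid.
pOH = −log(6.16 × 10^-4) = 3.21; pH = 14.00 − 3.21 = 10.79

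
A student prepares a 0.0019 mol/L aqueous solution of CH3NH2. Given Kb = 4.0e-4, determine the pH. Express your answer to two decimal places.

pH = 10.84

CH3NH2 + H2O ⇌ CH3NH3+ + OH-
Kb = x²/(0.0019 − x) = 4.0 × 10^-4
x is not negligible relative to C₀; solve x² + 0.0004·x − 7.6e-07 = 0.
x = (−Kb + √(Kb² + 4·Kb·C₀))/2 = 6.94 × 10^-4 M
pOH = −log(6.94 × 10^-4) = 3.16; pH = 14.00 − 3.16 = 10.84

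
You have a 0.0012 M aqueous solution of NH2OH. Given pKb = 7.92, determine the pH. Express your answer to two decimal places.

NH2OH + H2O ⇌ NH3OH+ + OH-
Kb = 10^(−7.92) = 1.20 × 10^-8
Kb = x²/(0.0012 − x) = 1.20 × 10^-8
Since Kb ≪ C₀, x ≈ √(Kb·C₀) = 3.79 × 10^-6 M.
pOH = −log(3.79 × 10^-6) = 5.42; pH = 14.00 − 5.42 = 8.58

pH = 8.58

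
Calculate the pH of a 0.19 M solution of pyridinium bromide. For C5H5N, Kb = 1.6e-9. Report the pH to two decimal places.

pH = 2.96

C5H5NH+ is the conjugate acid of the weak base C5H5N.
Ka = Kw/Kb = 1.0×10^-14 / 1.6 × 10^-9 = 6.25 × 10^-6
From the ICE table, Ka = [H+]²/(0.19 − [H+]) = 6.25 × 10^-6.
Assume [H+] ≪ 0.19: [H+] ≈ √(6.25 × 10^-6 × 0.19) = 1.09 × 10^-3 M
([H+]/C₀ = 0.57% < 5%, so the approximation holds.)
pH = −log(1.09 × 10^-3) = 2.96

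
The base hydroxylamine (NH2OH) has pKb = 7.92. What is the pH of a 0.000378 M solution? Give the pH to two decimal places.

pH = 8.33

NH2OH + H2O ⇌ NH3OH+ + OH-
Kb = 10^(−7.92) = 1.20 × 10^-8
Kb = x²/(0.000378 − x) = 1.20 × 10^-8
Neglecting x in the denominator: x = √(1.20 × 10^-8 × 0.000378) = 2.13 × 10^-6 M
pOH = −log(2.13 × 10^-6) = 5.67; pH = 14.00 − 5.67 = 8.33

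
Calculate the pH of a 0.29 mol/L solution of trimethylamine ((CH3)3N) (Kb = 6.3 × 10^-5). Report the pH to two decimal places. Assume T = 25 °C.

pH = 11.63

(CH3)3N + H2O ⇌ (CH3)3NH+ + OH-
Kb = [OH-]²/(0.29 − [OH-]) = 6.3 × 10^-5
Neglecting [OH-] in the denominator: [OH-] = √(6.3 × 10^-5 × 0.29) = 4.27 × 10^-3 M
pOH = 2.37, so pH = 14.00 − pOH = 11.63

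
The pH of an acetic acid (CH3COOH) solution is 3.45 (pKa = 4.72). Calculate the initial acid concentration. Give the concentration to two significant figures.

C₀ = 7.0 × 10^-3 M

[H+] = 10^(-3.45) = 3.55 × 10^-4 M = x
Ka = 10^(−4.72) = 1.91 × 10^-5
Ka = x²/(C₀ − x) ⇒ C₀ = x + x²/Ka
C₀ = 3.55 × 10^-4 + (3.55 × 10^-4)²/(1.91 × 10^-5) = 6.95 × 10^-3 M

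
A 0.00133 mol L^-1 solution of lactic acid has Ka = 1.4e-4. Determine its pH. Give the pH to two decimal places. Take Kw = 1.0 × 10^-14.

pH = 3.44

CH3CH(OH)COOH ⇌ CH3CH(OH)COO- + H+
Ka = [H+]²/(0.00133 − [H+]) = 1.4 × 10^-4
Here C₀/Ka ≈ 9.5, so the small-[H+] approximation fails. Use the quadratic:
[H+] = (−Ka + √(Ka² + 4·Ka·C₀))/2 = 3.67 × 10^-4 M
pH = −log[H+] = −log(3.67 × 10^-4) = 3.44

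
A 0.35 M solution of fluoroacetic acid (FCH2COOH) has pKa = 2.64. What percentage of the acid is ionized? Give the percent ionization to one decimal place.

7.8%

FCH2COOH ⇌ FCH2COO- + H+; let x = [H+] at equilibrium.
Ka = 10^(−2.64) = 2.29 × 10^-3
Solve x² + 0.00229x − 0.000801 = 0 → x = 2.72 × 10^-2 M
% ionization = x/C₀ × 100% = 2.72 × 10^-2/0.35 × 100% = 7.8%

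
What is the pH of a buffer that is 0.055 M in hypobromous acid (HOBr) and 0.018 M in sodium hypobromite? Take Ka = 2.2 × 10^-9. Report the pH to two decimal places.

pKa = −log(2.2 × 10^-9) = 8.658
pH = pKa + log([A⁻]/[HA]) = 8.658 + log(0.018/0.055)
pH = 8.658 + (-0.485) = 8.17

pH = 8.17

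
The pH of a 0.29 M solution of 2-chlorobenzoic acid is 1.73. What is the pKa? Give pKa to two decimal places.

pKa = 2.89

[H+] = 10^(-1.73) = 1.86 × 10^-2 M
At equilibrium [HA] = 0.29 − 1.86 × 10^-2 = 2.71 × 10^-1 M
Ka = [H+][A-]/[HA] = (1.86 × 10^-2)² / 2.71 × 10^-1 = 1.28 × 10^-3
pKa = -log(1.28 × 10^-3) = 2.89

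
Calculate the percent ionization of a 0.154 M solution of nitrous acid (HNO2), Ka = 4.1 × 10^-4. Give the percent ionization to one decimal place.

HNO2 ⇌ NO2- + H+; let x = [H+] at equilibrium.
Solve x² + 0.00041x − 6.31e-05 = 0 → x = 7.74 × 10^-3 M
Fraction ionized = 7.74 × 10^-3 / 0.154 = 0.0503 → 5.0%

5.0%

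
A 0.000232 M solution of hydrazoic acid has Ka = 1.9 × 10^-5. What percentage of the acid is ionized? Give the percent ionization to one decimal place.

24.8%

HN3 ⇌ N3- + H+; let x = [H+] at equilibrium.
Ka = x²/(C₀ − x); solving the quadratic gives x = 5.76 × 10^-5 M.
Fraction ionized = 5.76 × 10^-5 / 0.000232 = 0.2483 → 24.8%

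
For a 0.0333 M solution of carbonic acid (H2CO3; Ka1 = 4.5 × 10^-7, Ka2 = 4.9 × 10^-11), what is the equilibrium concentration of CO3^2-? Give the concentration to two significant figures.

4.9 × 10^-11 M

First ionization gives [H+] ≈ [HCO3-] = 1.22 × 10^-4 M.
Second step: Ka2 = [H+][CO3^2-]/[HCO3-] ≈ [CO3^2-] (since [H+] ≈ [HCO3-]).
So [CO3^2-] ≈ Ka2.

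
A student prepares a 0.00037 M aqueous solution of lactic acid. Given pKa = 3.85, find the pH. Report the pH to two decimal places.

CH3CH(OH)COOH ⇌ CH3CH(OH)COO- + H+
Ka = 10^(−3.85) = 1.41 × 10^-4
From the ICE table, Ka = x²/(0.00037 − x) = 1.41 × 10^-4.
x is not negligible relative to C₀; solve x² + 0.000141·x − 5.22e-08 = 0.
x = (−Ka + √(Ka² + 4·Ka·C₀))/2 = 1.69 × 10^-4 M
pH = −log[H+] = −log(1.69 × 10^-4) = 3.77

pH = 3.77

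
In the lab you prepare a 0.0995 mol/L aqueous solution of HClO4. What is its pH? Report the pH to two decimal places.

pH = 1.00

HClO4 is a strong acid and dissociates completely, so [H+] = 0.0995 M.
pH = -log(0.0995) = 1.00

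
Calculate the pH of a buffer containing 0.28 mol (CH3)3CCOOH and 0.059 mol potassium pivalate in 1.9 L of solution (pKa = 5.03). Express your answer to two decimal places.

Henderson–Hasselbalch: pH = pKa + log([(CH3)3CCOO-]/[(CH3)3CCOOH]) = 5.03 + log(0.059/0.28)
pH = 5.03 + (-0.676) = 4.35

pH = 4.35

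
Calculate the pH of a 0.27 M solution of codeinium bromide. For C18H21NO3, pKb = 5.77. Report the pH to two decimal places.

pH = 4.40

C18H22NO3+ is the conjugate acid of the weak base C18H21NO3.
Kb = 10^(−5.77) = 1.70 × 10^-6
Ka = Kw/Kb = 1.0×10^-14 / 1.70 × 10^-6 = 5.88 × 10^-9
From the ICE table, Ka = x²/(0.27 − x) = 5.88 × 10^-9.
Neglecting x in the denominator: x = √(5.88 × 10^-9 × 0.27) = 3.98 × 10^-5 M
(x/C₀ = 0.015% < 5%, so the approximation holds.)
pH = −log[H+] = −log(3.98 × 10^-5) = 4.40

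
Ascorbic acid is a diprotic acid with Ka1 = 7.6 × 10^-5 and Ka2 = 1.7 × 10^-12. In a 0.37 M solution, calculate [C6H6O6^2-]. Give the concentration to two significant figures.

First ionization gives [H+] ≈ [HC6H6O6-] = 5.30 × 10^-3 M.
Second step: Ka2 = [H+][C6H6O6^2-]/[HC6H6O6-] ≈ [C6H6O6^2-] (since [H+] ≈ [HC6H6O6-]).
So [C6H6O6^2-] ≈ Ka2.

1.7 × 10^-12 M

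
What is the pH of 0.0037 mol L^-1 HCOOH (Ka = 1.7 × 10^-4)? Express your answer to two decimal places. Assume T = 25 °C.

HCOOH ⇌ HCOO- + H+
From the ICE table, Ka = x²/(0.0037 − x) = 1.7 × 10^-4.
x is not negligible relative to C₀; solve x² + 0.00017·x − 6.29e-07 = 0.
x = (−Ka + √(Ka² + 4·Ka·C₀))/2 = 7.13 × 10^-4 M
pH = −log(7.13 × 10^-4) = 3.15

pH = 3.15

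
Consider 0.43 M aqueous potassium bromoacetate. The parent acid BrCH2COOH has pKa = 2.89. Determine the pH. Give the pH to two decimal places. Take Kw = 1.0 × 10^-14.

pH = 8.26

BrCH2COO- is the conjugate base of the weak acid BrCH2COOH.
Ka = 10^(−2.89) = 1.29 × 10^-3
Kb = Kw/Ka = 1.0×10^-14 / 1.29 × 10^-3 = 7.75 × 10^-12
Kb = [OH-]²/(0.43 − [OH-]) = 7.75 × 10^-12
Since Kb ≪ C₀, [OH-] ≈ √(Kb·C₀) = 1.83 × 10^-6 M.
Check: 0.00042% ionized — well under 5%, approximation valid.
pOH = −log(1.83 × 10^-6) = 5.74; pH = 14.00 − 5.74 = 8.26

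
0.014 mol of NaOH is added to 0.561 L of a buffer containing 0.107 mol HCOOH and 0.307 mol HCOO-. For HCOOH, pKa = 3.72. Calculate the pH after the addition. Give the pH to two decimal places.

pH = 4.26

After neutralization: n(HCOOH) = 0.093 mol, n(HCOO-) = 0.321 mol.
pH = pKa + log(n_HCOO-/n_HCOOH) = 3.72 + log(0.321/0.093) = 3.72 + (+0.538)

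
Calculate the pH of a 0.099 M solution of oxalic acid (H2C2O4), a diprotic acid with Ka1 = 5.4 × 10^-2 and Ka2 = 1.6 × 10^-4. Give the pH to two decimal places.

pH = 1.29

Since Ka1 ≫ Ka2, the first ionization dominates [H+].
Ka1 = x²/(0.099 − x) = 5.4 × 10^-2
Solving the quadratic: x = (−Ka1 + √(Ka1² + 4·Ka1·C₀))/2 = 5.09 × 10^-2 M
pH = −log(5.09 × 10^-2) = 1.29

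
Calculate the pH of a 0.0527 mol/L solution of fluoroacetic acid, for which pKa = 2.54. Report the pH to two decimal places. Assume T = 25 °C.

FCH2COOH ⇌ FCH2COO- + H+
Ka = 10^(−2.54) = 2.88 × 10^-3
Ka = x²/(0.0527 − x) = 2.88 × 10^-3
x is not negligible relative to C₀; solve x² + 0.00288·x − 0.000152 = 0.
x = (−Ka + √(Ka² + 4·Ka·C₀))/2 = 1.10 × 10^-2 M
pH = −log[H+] = −log(1.10 × 10^-2) = 1.96

pH = 1.96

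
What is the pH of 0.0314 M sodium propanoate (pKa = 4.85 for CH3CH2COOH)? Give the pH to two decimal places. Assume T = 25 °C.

pH = 8.67

CH3CH2COO- is the conjugate base of the weak acid CH3CH2COOH.
Ka = 10^(−4.85) = 1.41 × 10^-5
Kb = Kw/Ka = 1.0×10^-14 / 1.41 × 10^-5 = 7.09 × 10^-10
Kb = x²/(0.0314 − x) = 7.09 × 10^-10
Assume x ≪ 0.0314: x ≈ √(7.09 × 10^-10 × 0.0314) = 4.72 × 10^-6 M
Check: 0.015% ionized — well under 5%, approximation valid.
pOH = −log(4.72 × 10^-6) = 5.33; pH = 14.00 − 5.33 = 8.67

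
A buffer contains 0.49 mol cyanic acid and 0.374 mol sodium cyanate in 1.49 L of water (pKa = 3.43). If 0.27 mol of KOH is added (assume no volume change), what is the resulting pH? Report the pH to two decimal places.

OH- converts HOCN to OCN-: HOCN → 0.22 mol, OCN- → 0.644 mol.
pH = pKa + log([A⁻]/[HA]) = 3.43 + log(0.644/0.22) = 3.43 +0.466

pH = 3.90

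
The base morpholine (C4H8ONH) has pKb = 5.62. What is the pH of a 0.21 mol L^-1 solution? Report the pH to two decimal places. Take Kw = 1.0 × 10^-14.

C4H8ONH + H2O ⇌ C4H8ONH2+ + OH-
Kb = 10^(−5.62) = 2.40 × 10^-6
From the ICE table, Kb = [OH-]²/(0.21 − [OH-]) = 2.40 × 10^-6.
Neglecting [OH-] in the denominator: [OH-] = √(2.40 × 10^-6 × 0.21) = 7.10 × 10^-4 M
pOH = 3.15, so pH = 14.00 − pOH = 10.85

pH = 10.85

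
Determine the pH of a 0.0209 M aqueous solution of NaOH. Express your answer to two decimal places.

pH = 12.32

NaOH is a strong base; [OH-] = 0.0209 M.
pOH = -log(0.0209) = 1.68
pH = 14.00 - 1.68 = 12.32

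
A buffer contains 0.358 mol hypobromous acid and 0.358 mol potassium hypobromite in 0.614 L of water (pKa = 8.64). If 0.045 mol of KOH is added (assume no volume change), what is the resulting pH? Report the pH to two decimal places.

After neutralization: n(HOBr) = 0.313 mol, n(OBr-) = 0.403 mol.
Henderson–Hasselbalch with mole ratio 0.403/0.313: pH = 8.64 + (+0.110)

pH = 8.75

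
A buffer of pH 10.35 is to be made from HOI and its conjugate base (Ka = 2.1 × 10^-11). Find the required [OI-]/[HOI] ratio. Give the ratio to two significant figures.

ratio = 0.47

pKa = -log(2.1 × 10^-11) = 10.678
pH = pKa + log(r) ⇒ log(r) = 10.35 − 10.678 = -0.328
r = [OI-]/[HOI] = 10^(-0.328) = 0.47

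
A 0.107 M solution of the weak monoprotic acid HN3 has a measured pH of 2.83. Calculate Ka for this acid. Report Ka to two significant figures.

[H+] = 10^(-2.83) = 1.48 × 10^-3 M
At equilibrium [HA] = 0.107 − 1.48 × 10^-3 = 1.06 × 10^-1 M
Ka = [H+][A-]/[HA] = (1.48 × 10^-3)² / 1.06 × 10^-1 = 2.1 × 10^-5

Ka = 2.1 × 10^-5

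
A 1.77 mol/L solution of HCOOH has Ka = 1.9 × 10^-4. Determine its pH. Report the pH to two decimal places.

HCOOH ⇌ HCOO- + H+
Let x = [H+] at equilibrium. Ka = x²/(1.77 − x).
Since Ka ≪ C₀, x ≈ √(Ka·C₀) = 1.83 × 10^-2 M.
pH = −log(1.83 × 10^-2) = 1.74

pH = 1.74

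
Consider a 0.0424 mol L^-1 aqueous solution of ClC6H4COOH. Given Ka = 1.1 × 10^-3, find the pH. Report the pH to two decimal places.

ClC6H4COOH ⇌ ClC6H4COO- + H+
From the ICE table, Ka = x²/(0.0424 − x) = 1.1 × 10^-3.
Here C₀/Ka ≈ 38.5, so the small-x approximation fails. Use the quadratic:
x = (−Ka + √(Ka² + 4·Ka·C₀))/2 = 6.30 × 10^-3 M
pH = −log[H+] = −log(6.30 × 10^-3) = 2.20

pH = 2.20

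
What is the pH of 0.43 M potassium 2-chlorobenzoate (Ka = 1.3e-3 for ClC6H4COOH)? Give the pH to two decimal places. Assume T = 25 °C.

ClC6H4COO- is the conjugate base of the weak acid ClC6H4COOH.
Kb = Kw/Ka = 1.0×10^-14 / 1.3 × 10^-3 = 7.69 × 10^-12
Let x = [OH-] at equilibrium. Kb = x²/(0.43 − x).
Neglecting x in the denominator: x = √(7.69 × 10^-12 × 0.43) = 1.82 × 10^-6 M
Check: 0.00042% ionized — well under 5%, approximation valid.
pOH = −log(1.82 × 10^-6) = 5.74; pH = 14.00 − 5.74 = 8.26

pH = 8.26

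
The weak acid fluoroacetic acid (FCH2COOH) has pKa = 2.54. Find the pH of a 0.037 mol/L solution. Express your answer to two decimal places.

FCH2COOH ⇌ FCH2COO- + H+
Ka = 10^(−2.54) = 2.88 × 10^-3
Let x = [H+] at equilibrium. Ka = x²/(0.037 − x).
The 5% rule fails; solving x² + Ka·x − Ka·C₀ = 0 exactly:
x = (−Ka + √(Ka² + 4·Ka·C₀))/2 = 8.98 × 10^-3 M
pH = −log[H+] = −log(8.98 × 10^-3) = 2.05

pH = 2.05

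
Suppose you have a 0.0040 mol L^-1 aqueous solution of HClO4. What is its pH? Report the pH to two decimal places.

pH = 2.40

HClO4 is a strong acid and dissociates completely, so [H+] = 0.0040 M.
pH = -log(0.004) = 2.40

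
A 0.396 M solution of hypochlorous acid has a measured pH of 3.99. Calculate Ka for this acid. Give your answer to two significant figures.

Ka = 2.6 × 10^-8

[H+] = 10^(-3.99) = 1.02 × 10^-4 M
At equilibrium [HA] = 0.396 − 1.02 × 10^-4 = 3.96 × 10^-1 M
Ka = [H+][A-]/[HA] = (1.02 × 10^-4)² / 3.96 × 10^-1 = 2.6 × 10^-8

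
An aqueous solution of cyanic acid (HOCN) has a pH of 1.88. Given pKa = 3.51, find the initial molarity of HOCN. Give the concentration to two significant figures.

[H+] = 10^(-1.88) = 1.32 × 10^-2 M = x
Ka = 10^(−3.51) = 3.09 × 10^-4
Ka = x²/(C₀ − x) ⇒ C₀ = x + x²/Ka
C₀ = 1.32 × 10^-2 + (1.32 × 10^-2)²/(3.09 × 10^-4) = 5.77 × 10^-1 M

C₀ = 5.8 × 10^-1 M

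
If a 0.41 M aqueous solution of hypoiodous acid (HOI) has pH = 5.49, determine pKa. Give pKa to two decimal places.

[H+] = 10^(-5.49) = 3.24 × 10^-6 M
At equilibrium [HA] = 0.41 − 3.24 × 10^-6 = 4.10 × 10^-1 M
Ka = [H+][A-]/[HA] = (3.24 × 10^-6)² / 4.10 × 10^-1 = 2.56 × 10^-11
pKa = -log(2.56 × 10^-11) = 10.59

pKa = 10.59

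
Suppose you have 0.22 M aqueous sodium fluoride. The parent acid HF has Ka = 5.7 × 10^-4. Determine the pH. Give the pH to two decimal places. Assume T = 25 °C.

pH = 8.29

F- is the conjugate base of the weak acid HF.
Kb = Kw/Ka = 1.0×10^-14 / 5.7 × 10^-4 = 1.75 × 10^-11
Kb = [OH-]²/(0.22 − [OH-]) = 1.75 × 10^-11
Assume [OH-] ≪ 0.22: [OH-] ≈ √(1.75 × 10^-11 × 0.22) = 1.96 × 10^-6 M
Check: 0.00089% ionized — well under 5%, approximation valid.
pOH = −log(1.96 × 10^-6) = 5.71; pH = 14.00 − 5.71 = 8.29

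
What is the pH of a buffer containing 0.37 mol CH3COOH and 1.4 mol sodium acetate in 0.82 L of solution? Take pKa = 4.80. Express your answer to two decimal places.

pH = 5.38

Using pH = pKa + log([base]/[acid]) with [base]/[acid] = 1.4/0.37:
pH = 4.80 + (+0.578) = 5.38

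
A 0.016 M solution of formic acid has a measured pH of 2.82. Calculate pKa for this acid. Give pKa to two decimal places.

[H+] = 10^(-2.82) = 1.51 × 10^-3 M
At equilibrium [HA] = 0.016 − 1.51 × 10^-3 = 1.45 × 10^-2 M
Ka = [H+][A-]/[HA] = (1.51 × 10^-3)² / 1.45 × 10^-2 = 1.57 × 10^-4
pKa = -log(1.57 × 10^-4) = 3.80

pKa = 3.80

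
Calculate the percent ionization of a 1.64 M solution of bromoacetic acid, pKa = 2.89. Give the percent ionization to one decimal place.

2.8%

BrCH2COOH ⇌ BrCH2COO- + H+; let x = [H+] at equilibrium.
Ka = 10^(−2.89) = 1.29 × 10^-3
x ≈ √(Ka·C₀) = √(1.29 × 10^-3 × 1.64) = 4.60 × 10^-2 M
Fraction ionized = 4.60 × 10^-2 / 1.64 = 0.0280 → 2.8%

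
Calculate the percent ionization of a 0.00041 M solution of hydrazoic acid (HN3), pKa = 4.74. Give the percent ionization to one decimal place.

19.0%

HN3 ⇌ N3- + H+; let x = [H+] at equilibrium.
Ka = 10^(−4.74) = 1.82 × 10^-5
Ka = x²/(C₀ − x); solving the quadratic gives x = 7.78 × 10^-5 M.
Fraction ionized = 7.78 × 10^-5 / 0.00041 = 0.1898 → 19.0%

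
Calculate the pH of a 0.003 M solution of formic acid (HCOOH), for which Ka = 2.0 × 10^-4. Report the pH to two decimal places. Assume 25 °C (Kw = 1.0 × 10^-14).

HCOOH ⇌ HCOO- + H+
Let x = [H+] at equilibrium. Ka = x²/(0.003 − x).
The 5% rule fails; solving x² + Ka·x − Ka·C₀ = 0 exactly:
x = [−0.0002 + √(0.0002² + 2.4e-06)]/2 = 6.81 × 10^-4 M
pH = −log(6.81 × 10^-4) = 3.17

pH = 3.17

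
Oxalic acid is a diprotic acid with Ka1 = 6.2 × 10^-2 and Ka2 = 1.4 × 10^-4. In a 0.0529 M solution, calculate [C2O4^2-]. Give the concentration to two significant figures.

1.4 × 10^-4 M

First ionization gives [H+] ≈ [HC2O4-] = 3.41 × 10^-2 M.
Second step: Ka2 = [H+][C2O4^2-]/[HC2O4-] ≈ [C2O4^2-] (since [H+] ≈ [HC2O4-]).
So [C2O4^2-] ≈ Ka2.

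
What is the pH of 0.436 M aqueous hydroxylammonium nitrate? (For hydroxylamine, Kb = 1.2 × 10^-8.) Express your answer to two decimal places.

NH3OH+ is the conjugate acid of the weak base NH2OH.
Ka = Kw/Kb = 1.0×10^-14 / 1.2 × 10^-8 = 8.33 × 10^-7
From the ICE table, Ka = x²/(0.436 − x) = 8.33 × 10^-7.
Since Ka ≪ C₀, x ≈ √(Ka·C₀) = 6.03 × 10^-4 M.
pH = −log(6.03 × 10^-4) = 3.22

pH = 3.22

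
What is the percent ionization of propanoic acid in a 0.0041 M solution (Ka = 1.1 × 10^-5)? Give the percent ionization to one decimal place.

5.0%

CH3CH2COOH ⇌ CH3CH2COO- + H+; let x = [H+] at equilibrium.
Ka = x²/(C₀ − x); solving the quadratic gives x = 2.07 × 10^-4 M.
% ionization = x/C₀ × 100% = 2.07 × 10^-4/0.0041 × 100% = 5.0%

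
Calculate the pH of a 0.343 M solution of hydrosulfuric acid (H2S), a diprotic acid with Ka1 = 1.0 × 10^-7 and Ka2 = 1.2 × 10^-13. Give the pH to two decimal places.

Since Ka1 ≫ Ka2, the first ionization dominates [H+].
Ka1 = x²/(0.343 − x) = 1.0 × 10^-7
x ≈ √(1.0 × 10^-7 × 0.343) = 1.85 × 10^-4 M
pH = −log(1.85 × 10^-4) = 3.73

pH = 3.73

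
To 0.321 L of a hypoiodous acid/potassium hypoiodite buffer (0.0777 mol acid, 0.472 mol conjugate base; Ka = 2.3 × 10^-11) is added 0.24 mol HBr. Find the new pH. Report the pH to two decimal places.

Added H+ converts OI- to HOI: HOI → 0.318 mol, OI- → 0.232 mol.
pKa = −log(2.3 × 10^-11) = 10.638
pH = pKa + log([A⁻]/[HA]) = 10.638 + log(0.232/0.318) = 10.638 -0.137

pH = 10.50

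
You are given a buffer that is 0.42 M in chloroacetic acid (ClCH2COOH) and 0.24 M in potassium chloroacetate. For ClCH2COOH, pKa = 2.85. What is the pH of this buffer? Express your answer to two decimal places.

pH = 2.61

Henderson–Hasselbalch: pH = pKa + log([ClCH2COO-]/[ClCH2COOH]) = 2.85 + log(0.24/0.42)
pH = 2.85 + (-0.243) = 2.61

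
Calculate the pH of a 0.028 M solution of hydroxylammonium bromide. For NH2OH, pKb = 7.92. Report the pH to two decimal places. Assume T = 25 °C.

NH3OH+ is the conjugate acid of the weak base NH2OH.
Kb = 10^(−7.92) = 1.20 × 10^-8
Ka = Kw/Kb = 1.0×10^-14 / 1.20 × 10^-8 = 8.33 × 10^-7
Let x = [H+] at equilibrium. Ka = x²/(0.028 − x).
Neglecting x in the denominator: x = √(8.33 × 10^-7 × 0.028) = 1.53 × 10^-4 M
pH = −log[H+] = −log(1.53 × 10^-4) = 3.82

pH = 3.82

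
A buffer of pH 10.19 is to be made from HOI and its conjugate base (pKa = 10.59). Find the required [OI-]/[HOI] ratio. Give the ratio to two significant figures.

ratio = 0.40

pH = pKa + log(r) ⇒ log(r) = 10.19 − 10.59 = -0.40
r = [OI-]/[HOI] = 10^(-0.40) = 0.398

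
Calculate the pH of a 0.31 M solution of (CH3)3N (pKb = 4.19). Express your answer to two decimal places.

pH = 11.65

(CH3)3N + H2O ⇌ (CH3)3NH+ + OH-
Kb = 10^(−4.19) = 6.46 × 10^-5
Let x = [OH-] at equilibrium. Kb = x²/(0.31 − x).
Neglecting x in the denominator: x = √(6.46 × 10^-5 × 0.31) = 4.48 × 10^-3 M
Check: 1.4% ionized — well under 5%, approximation valid.
pOH = 2.35, so pH = 14.00 − pOH = 11.65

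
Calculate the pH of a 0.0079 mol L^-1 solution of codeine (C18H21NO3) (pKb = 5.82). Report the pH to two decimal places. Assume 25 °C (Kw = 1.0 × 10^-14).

pH = 10.04

C18H21NO3 + H2O ⇌ C18H22NO3+ + OH-
Kb = 10^(−5.82) = 1.51 × 10^-6
From the ICE table, Kb = [OH-]²/(0.0079 − [OH-]) = 1.51 × 10^-6.
Since Kb ≪ C₀, [OH-] ≈ √(Kb·C₀) = 1.09 × 10^-4 M.
([OH-]/C₀ = 1.4% < 5%, so the approximation holds.)
pOH = 3.96, so pH = 14.00 − pOH = 10.04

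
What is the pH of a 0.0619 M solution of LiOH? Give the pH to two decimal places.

LiOH is a strong base; [OH-] = 0.0619 M.
pOH = -log(0.0619) = 1.21
pH = 14.00 - 1.21 = 12.79

pH = 12.79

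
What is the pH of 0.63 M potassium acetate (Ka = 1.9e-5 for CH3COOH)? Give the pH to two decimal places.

pH = 9.26

CH3COO- is the conjugate base of the weak acid CH3COOH.
Kb = Kw/Ka = 1.0×10^-14 / 1.9 × 10^-5 = 5.26 × 10^-10
Let x = [OH-] at equilibrium. Kb = x²/(0.63 − x).
Neglecting x in the denominator: x = √(5.26 × 10^-10 × 0.63) = 1.82 × 10^-5 M
pOH = −log(1.82 × 10^-5) = 4.74; pH = 14.00 − 4.74 = 9.26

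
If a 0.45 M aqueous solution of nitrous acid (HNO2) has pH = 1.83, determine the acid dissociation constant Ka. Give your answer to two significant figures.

[H+] = 10^(-1.83) = 1.48 × 10^-2 M
At equilibrium [HA] = 0.45 − 1.48 × 10^-2 = 4.35 × 10^-1 M
Ka = [H+][A-]/[HA] = (1.48 × 10^-2)² / 4.35 × 10^-1 = 5.0 × 10^-4

Ka = 5.0 × 10^-4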